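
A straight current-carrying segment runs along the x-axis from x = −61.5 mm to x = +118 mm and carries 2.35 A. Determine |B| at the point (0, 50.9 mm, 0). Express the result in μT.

For a finite straight segment, B = (μ₀I/4πd)(sinθ₁ + sinθ₂), where θ₁, θ₂ are the angles from the perpendicular to each end.
The perpendicular distance is d = 0.0509 m; the end-offsets along the wire are a = 0.0615 m and b = 0.118 m.
sinθ₁ = 0.0615/√(0.0615²+0.0509²) = 0.7704; sinθ₂ = 0.118/√(0.118²+0.0509²) = 0.9182.
B = (4π×10⁻⁷ × 2.35) / (4π × 0.0509) × (0.7704 + 0.9182) = 7.80×10⁻⁶ T.

B ≈ 7.80 μT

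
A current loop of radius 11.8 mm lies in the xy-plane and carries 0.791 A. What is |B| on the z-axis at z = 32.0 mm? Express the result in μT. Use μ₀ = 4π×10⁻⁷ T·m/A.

On the axis of a circular loop, B = μ₀IR² / [2(R²+z²)^(3/2)].
R² + z² = (0.0118)² + (0.032)² = 0.001163 m², and (R²+z²)^(3/2) = 3.97×10⁻⁵ m³.
B = (4π×10⁻⁷ × 0.791 × 0.0001392) / (2 × 3.97×10⁻⁵) = 1.74×10⁻⁶ T.

B ≈ 1.74 μT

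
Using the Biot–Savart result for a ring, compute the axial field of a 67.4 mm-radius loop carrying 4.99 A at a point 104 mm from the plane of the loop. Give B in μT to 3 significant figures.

On the axis of a circular loop, B = μ₀IR² / [2(R²+z²)^(3/2)].
R² + z² = (0.0674)² + (0.104)² = 0.01536 m², and (R²+z²)^(3/2) = 1.90×10⁻³ m³.
B = (4π×10⁻⁷ × 4.99 × 0.004543) / (2 × 1.90×10⁻³) = 7.48×10⁻⁶ T.

B ≈ 7.48 μT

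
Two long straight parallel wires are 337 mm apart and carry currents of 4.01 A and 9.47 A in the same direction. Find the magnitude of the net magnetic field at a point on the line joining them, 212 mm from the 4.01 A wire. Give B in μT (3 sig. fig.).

Each long wire gives B = μ₀I/(2πd). Distances are d₁ = 0.212 m and d₂ = 0.125 m.
B₁ = 3.78×10⁻⁶ T, B₂ = 1.52×10⁻⁵ T.
Between parallel currents the two contributions point in opposite directions, so they subtract. B = |B₁ − B₂| = |3.78×10⁻⁶ − 1.52×10⁻⁵| = 1.14×10⁻⁵ T.

B ≈ 11.4 μT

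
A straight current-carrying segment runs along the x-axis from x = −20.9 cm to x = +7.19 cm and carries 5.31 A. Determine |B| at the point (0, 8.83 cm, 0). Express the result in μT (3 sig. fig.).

B ≈ 9.34 μT

For a finite straight segment, B = (μ₀I/4πd)(sinθ₁ + sinθ₂), where θ₁, θ₂ are the angles from the perpendicular to each end.
The perpendicular distance is d = 0.0883 m; the end-offsets along the wire are a = 0.209 m and b = 0.0719 m.
sinθ₁ = 0.209/√(0.209²+0.0883²) = 0.9212; sinθ₂ = 0.0719/√(0.0719²+0.0883²) = 0.6314.
B = (4π×10⁻⁷ × 5.31) / (4π × 0.0883) × (0.9212 + 0.6314) = 9.34×10⁻⁶ T.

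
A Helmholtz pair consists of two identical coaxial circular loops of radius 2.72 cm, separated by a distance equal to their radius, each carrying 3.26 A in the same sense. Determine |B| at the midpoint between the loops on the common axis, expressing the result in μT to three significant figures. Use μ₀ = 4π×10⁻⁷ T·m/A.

B ≈ 108 μT

Each loop contributes B = μ₀IR²/[2(R²+z²)^(3/2)] on the axis, with z measured from that loop.
Loop 1 (z = 0.0136 m): B₁ = 5.39×10⁻⁵ T. Loop 2 (z = 0.0136 m): B₂ = 5.39×10⁻⁵ T.
The fields add: B = B₁ + B₂ = 1.08×10⁻⁴ T.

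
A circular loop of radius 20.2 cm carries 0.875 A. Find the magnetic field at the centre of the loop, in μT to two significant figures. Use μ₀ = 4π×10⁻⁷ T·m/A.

B ≈ 2.7 μT

At the centre of a circular loop the Biot–Savart law gives B = μ₀I/(2R).
B = (4π×10⁻⁷ × 0.875) / (2 × 0.202) = 2.72×10⁻⁶ T.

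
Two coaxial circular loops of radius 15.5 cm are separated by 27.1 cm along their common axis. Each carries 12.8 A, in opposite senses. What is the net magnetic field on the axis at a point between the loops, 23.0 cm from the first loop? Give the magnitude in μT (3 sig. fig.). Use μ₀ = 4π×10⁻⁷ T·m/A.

B ≈ 37.8 μT

Each loop contributes B = μ₀IR²/[2(R²+z²)^(3/2)] on the axis, with z measured from that loop.
Loop 1 (z = 0.23 m): B₁ = 9.06×10⁻⁶ T. Loop 2 (z = 0.041 m): B₂ = 4.69×10⁻⁵ T.
The fields oppose: B = |B₁ − B₂| = 3.78×10⁻⁵ T.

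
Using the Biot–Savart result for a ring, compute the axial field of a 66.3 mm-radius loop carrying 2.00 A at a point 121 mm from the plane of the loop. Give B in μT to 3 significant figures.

On the axis of a circular loop, B = μ₀IR² / [2(R²+z²)^(3/2)].
R² + z² = (0.0663)² + (0.121)² = 0.01904 m², and (R²+z²)^(3/2) = 2.63×10⁻³ m³.
B = (4π×10⁻⁷ × 2.00 × 0.004396) / (2 × 2.63×10⁻³) = 2.10×10⁻⁶ T.

B ≈ 2.10 μT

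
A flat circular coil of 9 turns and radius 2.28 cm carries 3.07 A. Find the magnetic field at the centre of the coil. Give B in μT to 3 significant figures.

B ≈ 761 μT

For an N-turn flat coil, B = Nμ₀I/(2R) with R = 0.0228 m.
B = 9 × 8.46×10⁻⁵ T = 7.61×10⁻⁴ T.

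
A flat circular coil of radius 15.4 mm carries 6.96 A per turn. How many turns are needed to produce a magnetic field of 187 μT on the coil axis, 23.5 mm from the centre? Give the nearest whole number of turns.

N = 4

For an N-turn coil, B = Nμ₀IR²/[2(R²+z²)^(3/2)]. A single turn gives B₁ = 4.68×10⁻⁵ T with R = 0.0154 m, z = 0.0235 m.
N = B/B₁ = 1.87×10⁻⁴ / 4.68×10⁻⁵ = 4.00.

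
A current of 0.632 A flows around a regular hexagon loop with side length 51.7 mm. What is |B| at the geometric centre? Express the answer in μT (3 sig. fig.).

B ≈ 8.47 μT

Each side is a finite straight segment at perpendicular distance d = a/(2 tan(π/6)) = 0.04477 m from the centre, with end-angles ±π/6.
One side contributes B₁ = (μ₀I/4πd)·2 sin(π/6) = 1.41×10⁻⁶ T.
All 6 sides add in the same direction: B = 6 × 1.41×10⁻⁶ = 8.47×10⁻⁶ T.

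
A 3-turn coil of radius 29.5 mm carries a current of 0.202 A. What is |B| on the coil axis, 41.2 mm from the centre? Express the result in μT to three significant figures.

B ≈ 2.55 μT

For an N-turn flat coil, B = Nμ₀IR²/[2(R²+z²)^(3/2)] with R = 0.0295 m, z = 0.0412 m.
B = 3 × 8.49×10⁻⁷ T = 2.55×10⁻⁶ T.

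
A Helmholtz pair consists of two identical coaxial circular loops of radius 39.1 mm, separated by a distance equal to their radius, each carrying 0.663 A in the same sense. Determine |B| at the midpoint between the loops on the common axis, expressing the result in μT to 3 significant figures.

Each loop contributes B = μ₀IR²/[2(R²+z²)^(3/2)] on the axis, with z measured from that loop.
Loop 1 (z = 0.01955 m): B₁ = 7.62×10⁻⁶ T. Loop 2 (z = 0.01955 m): B₂ = 7.62×10⁻⁶ T.
The fields add: B = B₁ + B₂ = 1.52×10⁻⁵ T.

B ≈ 15.2 μT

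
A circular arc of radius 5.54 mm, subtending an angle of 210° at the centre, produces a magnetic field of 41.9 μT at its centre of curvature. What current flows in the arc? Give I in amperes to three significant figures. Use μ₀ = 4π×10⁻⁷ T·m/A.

I ≈ 0.633 A

For a circular arc, B = μ₀Iφ/(4πR) with φ in radians; here φ = 3.665 rad.
So I = 4πRB/(μ₀φ) = 4π × 0.00554 × 4.19×10⁻⁵ / (4π×10⁻⁷ × 3.665) = 0.633 A.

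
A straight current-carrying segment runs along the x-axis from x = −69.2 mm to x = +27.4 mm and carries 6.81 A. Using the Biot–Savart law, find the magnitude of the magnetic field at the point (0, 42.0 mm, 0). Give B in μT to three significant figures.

For a finite straight segment, B = (μ₀I/4πd)(sinθ₁ + sinθ₂), where θ₁, θ₂ are the angles from the perpendicular to each end.
The perpendicular distance is d = 0.042 m; the end-offsets along the wire are a = 0.0692 m and b = 0.0274 m.
sinθ₁ = 0.0692/√(0.0692²+0.042²) = 0.8549; sinθ₂ = 0.0274/√(0.0274²+0.042²) = 0.5464.
B = (4π×10⁻⁷ × 6.81) / (4π × 0.042) × (0.8549 + 0.5464) = 2.27×10⁻⁵ T.

B ≈ 22.7 μT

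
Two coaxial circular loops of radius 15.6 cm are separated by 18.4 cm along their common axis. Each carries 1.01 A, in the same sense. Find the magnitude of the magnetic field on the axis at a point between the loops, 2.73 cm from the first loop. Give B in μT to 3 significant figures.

B ≈ 5.32 μT

Each loop contributes B = μ₀IR²/[2(R²+z²)^(3/2)] on the axis, with z measured from that loop.
Loop 1 (z = 0.0273 m): B₁ = 3.89×10⁻⁶ T. Loop 2 (z = 0.1567 m): B₂ = 1.43×10⁻⁶ T.
The fields add: B = B₁ + B₂ = 5.32×10⁻⁶ T.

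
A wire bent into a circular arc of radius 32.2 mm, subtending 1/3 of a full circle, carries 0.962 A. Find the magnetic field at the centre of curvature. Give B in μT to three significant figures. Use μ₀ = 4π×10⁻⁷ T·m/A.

The Biot–Savart field of a circular arc at its centre is B = μ₀Iφ/(4πR), with φ = 2.094 rad.
B = (4π×10⁻⁷ × 0.962 × 2.094) / (4π × 0.0322) = 6.26×10⁻⁶ T.

B ≈ 6.26 μT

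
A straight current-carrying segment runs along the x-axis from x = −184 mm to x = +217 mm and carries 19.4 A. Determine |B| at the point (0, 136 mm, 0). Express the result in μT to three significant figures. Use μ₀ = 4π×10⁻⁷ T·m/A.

For a finite straight segment, B = (μ₀I/4πd)(sinθ₁ + sinθ₂), where θ₁, θ₂ are the angles from the perpendicular to each end.
The perpendicular distance is d = 0.136 m; the end-offsets along the wire are a = 0.184 m and b = 0.217 m.
sinθ₁ = 0.184/√(0.184²+0.136²) = 0.8042; sinθ₂ = 0.217/√(0.217²+0.136²) = 0.8473.
B = (4π×10⁻⁷ × 19.4) / (4π × 0.136) × (0.8042 + 0.8473) = 2.36×10⁻⁵ T.

B ≈ 23.6 μT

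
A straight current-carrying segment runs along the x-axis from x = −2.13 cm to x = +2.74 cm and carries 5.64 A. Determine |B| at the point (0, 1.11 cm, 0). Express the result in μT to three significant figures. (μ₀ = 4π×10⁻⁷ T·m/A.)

For a finite straight segment, B = (μ₀I/4πd)(sinθ₁ + sinθ₂), where θ₁, θ₂ are the angles from the perpendicular to each end.
The perpendicular distance is d = 0.0111 m; the end-offsets along the wire are a = 0.0213 m and b = 0.0274 m.
sinθ₁ = 0.0213/√(0.0213²+0.0111²) = 0.8868; sinθ₂ = 0.0274/√(0.0274²+0.0111²) = 0.9268.
B = (4π×10⁻⁷ × 5.64) / (4π × 0.0111) × (0.8868 + 0.9268) = 9.22×10⁻⁵ T.

B ≈ 92.2 μT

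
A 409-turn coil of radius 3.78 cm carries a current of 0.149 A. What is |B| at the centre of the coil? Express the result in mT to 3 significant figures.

B ≈ 1.01 mT

For an N-turn flat coil, B = Nμ₀I/(2R) with R = 0.0378 m.
B = 409 × 2.48×10⁻⁶ T = 1.01×10⁻³ T.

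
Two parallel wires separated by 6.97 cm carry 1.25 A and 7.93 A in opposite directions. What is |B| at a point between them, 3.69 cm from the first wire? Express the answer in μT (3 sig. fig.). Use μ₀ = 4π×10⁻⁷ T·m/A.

B ≈ 55.1 μT

Each long wire gives B = μ₀I/(2πd). Distances are d₁ = 0.0369 m and d₂ = 0.0328 m.
B₁ = 6.78×10⁻⁶ T, B₂ = 4.84×10⁻⁵ T.
Between antiparallel currents both contributions point the same way, so they add. B = B₁ + B₂ = 6.78×10⁻⁶ + 4.84×10⁻⁵ = 5.51×10⁻⁵ T.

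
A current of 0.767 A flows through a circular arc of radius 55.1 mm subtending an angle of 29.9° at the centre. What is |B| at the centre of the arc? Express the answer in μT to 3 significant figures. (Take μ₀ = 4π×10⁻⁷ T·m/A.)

The Biot–Savart field of a circular arc at its centre is B = μ₀Iφ/(4πR), with φ = 0.5219 rad.
B = (4π×10⁻⁷ × 0.767 × 0.5219) / (4π × 0.0551) = 7.26×10⁻⁷ T.

B ≈ 0.726 μT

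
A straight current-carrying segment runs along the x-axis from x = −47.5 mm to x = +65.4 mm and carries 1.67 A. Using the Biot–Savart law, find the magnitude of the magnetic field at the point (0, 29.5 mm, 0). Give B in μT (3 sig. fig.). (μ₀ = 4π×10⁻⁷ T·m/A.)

B ≈ 9.97 μT

For a finite straight segment, B = (μ₀I/4πd)(sinθ₁ + sinθ₂), where θ₁, θ₂ are the angles from the perpendicular to each end.
The perpendicular distance is d = 0.0295 m; the end-offsets along the wire are a = 0.0475 m and b = 0.0654 m.
sinθ₁ = 0.0475/√(0.0475²+0.0295²) = 0.8495; sinθ₂ = 0.0654/√(0.0654²+0.0295²) = 0.9116.
B = (4π×10⁻⁷ × 1.67) / (4π × 0.0295) × (0.8495 + 0.9116) = 9.97×10⁻⁶ T.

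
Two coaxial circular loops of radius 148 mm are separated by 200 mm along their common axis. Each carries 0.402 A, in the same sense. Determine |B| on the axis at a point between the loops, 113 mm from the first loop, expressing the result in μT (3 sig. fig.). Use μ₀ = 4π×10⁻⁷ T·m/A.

B ≈ 1.95 μT

Each loop contributes B = μ₀IR²/[2(R²+z²)^(3/2)] on the axis, with z measured from that loop.
Loop 1 (z = 0.113 m): B₁ = 8.57×10⁻⁷ T. Loop 2 (z = 0.087 m): B₂ = 1.09×10⁻⁶ T.
The fields add: B = B₁ + B₂ = 1.95×10⁻⁶ T.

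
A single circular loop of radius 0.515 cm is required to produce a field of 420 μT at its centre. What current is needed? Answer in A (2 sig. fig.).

At the centre of a circular loop B = μ₀I/(2R), so I = 2RB/μ₀.
With R = 0.00515 m, I = 2 × 0.00515 × 4.20×10⁻⁴ / (4π×10⁻⁷) = 3.44 A.

I ≈ 3.4 A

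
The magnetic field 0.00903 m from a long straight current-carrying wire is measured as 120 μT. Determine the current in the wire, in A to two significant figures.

For a long straight wire B = μ₀I/(2πd), so I = 2πdB/μ₀.
I = 2π × 0.00903 × 1.20×10⁻⁴ / (4π×10⁻⁷) = 5.42 A.

I ≈ 5.4 A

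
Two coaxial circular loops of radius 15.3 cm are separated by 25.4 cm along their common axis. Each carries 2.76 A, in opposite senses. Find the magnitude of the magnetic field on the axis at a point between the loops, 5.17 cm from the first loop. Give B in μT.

Each loop contributes B = μ₀IR²/[2(R²+z²)^(3/2)] on the axis, with z measured from that loop.
Loop 1 (z = 0.0517 m): B₁ = 9.64×10⁻⁶ T. Loop 2 (z = 0.2023 m): B₂ = 2.49×10⁻⁶ T.
The fields oppose: B = |B₁ − B₂| = 7.15×10⁻⁶ T.

B ≈ 7.15 μT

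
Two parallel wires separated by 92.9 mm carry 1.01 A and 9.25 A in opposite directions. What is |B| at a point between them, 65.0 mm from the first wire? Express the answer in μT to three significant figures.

B ≈ 69.4 μT

Each long wire gives B = μ₀I/(2πd). Distances are d₁ = 0.065 m and d₂ = 0.0279 m.
B₁ = 3.11×10⁻⁶ T, B₂ = 6.63×10⁻⁵ T.
Between antiparallel currents both contributions point the same way, so they add. B = B₁ + B₂ = 3.11×10⁻⁶ + 6.63×10⁻⁵ = 6.94×10⁻⁵ T.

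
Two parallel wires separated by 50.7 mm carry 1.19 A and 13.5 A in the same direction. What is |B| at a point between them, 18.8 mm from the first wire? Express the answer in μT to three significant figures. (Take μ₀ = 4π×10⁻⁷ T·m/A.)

B ≈ 72.0 μT

Each long wire gives B = μ₀I/(2πd). Distances are d₁ = 0.0188 m and d₂ = 0.0319 m.
B₁ = 1.27×10⁻⁵ T, B₂ = 8.46×10⁻⁵ T.
Between parallel currents the two contributions point in opposite directions, so they subtract. B = |B₁ − B₂| = |1.27×10⁻⁵ − 8.46×10⁻⁵| = 7.20×10⁻⁵ T.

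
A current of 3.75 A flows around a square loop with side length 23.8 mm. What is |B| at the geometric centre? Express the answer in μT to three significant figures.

Each side is a finite straight segment at perpendicular distance d = a/(2 tan(π/4)) = 0.0119 m from the centre, with end-angles ±π/4.
One side contributes B₁ = (μ₀I/4πd)·2 sin(π/4) = 4.46×10⁻⁵ T.
All 4 sides add in the same direction: B = 4 × 4.46×10⁻⁵ = 1.78×10⁻⁴ T.

B ≈ 178 μT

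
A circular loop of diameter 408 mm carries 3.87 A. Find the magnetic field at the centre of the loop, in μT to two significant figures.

At the centre of a circular loop the Biot–Savart law gives B = μ₀I/(2R) (so R = 0.204 m).
B = (4π×10⁻⁷ × 3.87) / (2 × 0.204) = 1.19×10⁻⁵ T.

B ≈ 12 μT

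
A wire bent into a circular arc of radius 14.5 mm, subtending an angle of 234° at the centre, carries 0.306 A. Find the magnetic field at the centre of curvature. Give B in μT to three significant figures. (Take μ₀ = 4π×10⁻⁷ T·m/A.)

The Biot–Savart field of a circular arc at its centre is B = μ₀Iφ/(4πR), with φ = 4.084 rad.
B = (4π×10⁻⁷ × 0.306 × 4.084) / (4π × 0.0145) = 8.62×10⁻⁶ T.

B ≈ 8.62 μT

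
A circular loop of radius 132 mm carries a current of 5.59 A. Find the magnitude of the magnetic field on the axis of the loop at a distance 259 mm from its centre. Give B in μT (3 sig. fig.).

B ≈ 2.49 μT

On the axis of a circular loop, B = μ₀IR² / [2(R²+z²)^(3/2)].
R² + z² = (0.132)² + (0.259)² = 0.0845 m², and (R²+z²)^(3/2) = 2.46×10⁻² m³.
B = (4π×10⁻⁷ × 5.59 × 0.01742) / (2 × 2.46×10⁻²) = 2.49×10⁻⁶ T.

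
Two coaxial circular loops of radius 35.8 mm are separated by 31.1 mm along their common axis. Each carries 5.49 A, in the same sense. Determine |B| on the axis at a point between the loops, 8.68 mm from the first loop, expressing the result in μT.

B ≈ 147 μT

Each loop contributes B = μ₀IR²/[2(R²+z²)^(3/2)] on the axis, with z measured from that loop.
Loop 1 (z = 0.00868 m): B₁ = 8.84×10⁻⁵ T. Loop 2 (z = 0.02242 m): B₂ = 5.87×10⁻⁵ T.
The fields add: B = B₁ + B₂ = 1.47×10⁻⁴ T.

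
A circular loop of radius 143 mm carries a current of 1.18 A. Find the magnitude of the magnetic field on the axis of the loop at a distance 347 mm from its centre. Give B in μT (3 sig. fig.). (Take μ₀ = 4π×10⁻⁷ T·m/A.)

On the axis of a circular loop, B = μ₀IR² / [2(R²+z²)^(3/2)].
R² + z² = (0.143)² + (0.347)² = 0.1409 m², and (R²+z²)^(3/2) = 5.29×10⁻² m³.
B = (4π×10⁻⁷ × 1.18 × 0.02045) / (2 × 5.29×10⁻²) = 2.87×10⁻⁷ T.

B ≈ 0.287 μT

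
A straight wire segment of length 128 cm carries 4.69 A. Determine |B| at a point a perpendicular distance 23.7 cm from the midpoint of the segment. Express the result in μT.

For a finite straight segment, B = (μ₀I/4πd)(sinθ₁ + sinθ₂), where θ₁, θ₂ are the angles from the perpendicular to each end.
The perpendicular from the point meets the wire at its midpoint, so each end is L/2 = 0.64 m away along the wire.
sinθ₁ = 0.64/√(0.64²+0.237²) = 0.9378; sinθ₂ = 0.64/√(0.64²+0.237²) = 0.9378.
B = (4π×10⁻⁷ × 4.69) / (4π × 0.237) × (0.9378 + 0.9378) = 3.71×10⁻⁶ T.

B ≈ 3.71 μT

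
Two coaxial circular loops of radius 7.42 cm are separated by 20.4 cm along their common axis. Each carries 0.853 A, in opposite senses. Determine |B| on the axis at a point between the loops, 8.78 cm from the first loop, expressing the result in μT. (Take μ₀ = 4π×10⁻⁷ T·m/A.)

B ≈ 0.817 μT

Each loop contributes B = μ₀IR²/[2(R²+z²)^(3/2)] on the axis, with z measured from that loop.
Loop 1 (z = 0.0878 m): B₁ = 1.94×10⁻⁶ T. Loop 2 (z = 0.1162 m): B₂ = 1.13×10⁻⁶ T.
The fields oppose: B = |B₁ − B₂| = 8.17×10⁻⁷ T.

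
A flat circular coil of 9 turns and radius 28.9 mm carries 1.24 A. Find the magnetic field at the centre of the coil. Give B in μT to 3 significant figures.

B ≈ 243 μT

For an N-turn flat coil, B = Nμ₀I/(2R) with R = 0.0289 m.
B = 9 × 2.70×10⁻⁵ T = 2.43×10⁻⁴ T.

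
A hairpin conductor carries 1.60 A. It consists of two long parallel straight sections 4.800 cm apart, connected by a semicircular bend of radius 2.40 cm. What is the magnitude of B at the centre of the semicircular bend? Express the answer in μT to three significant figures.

The semicircular arc contributes B_arc = μ₀I·π/(4πR) = μ₀I/(4R) = 2.09×10⁻⁵ T.
Each semi-infinite lead is at perpendicular distance R = 0.024 m from the centre, with the perpendicular foot at its near end, so it contributes μ₀I/(4πR); both point the same way, together 1.33×10⁻⁵ T.
Arc and leads all point the same direction: B = 2.09×10⁻⁵ + 1.33×10⁻⁵ = 3.43×10⁻⁵ T.

B ≈ 34.3 μT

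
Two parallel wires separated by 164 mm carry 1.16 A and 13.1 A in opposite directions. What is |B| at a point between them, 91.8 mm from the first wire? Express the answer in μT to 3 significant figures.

Each long wire gives B = μ₀I/(2πd). Distances are d₁ = 0.0918 m and d₂ = 0.0722 m.
B₁ = 2.53×10⁻⁶ T, B₂ = 3.63×10⁻⁵ T.
Between antiparallel currents both contributions point the same way, so they add. B = B₁ + B₂ = 2.53×10⁻⁶ + 3.63×10⁻⁵ = 3.88×10⁻⁵ T.

B ≈ 38.8 μT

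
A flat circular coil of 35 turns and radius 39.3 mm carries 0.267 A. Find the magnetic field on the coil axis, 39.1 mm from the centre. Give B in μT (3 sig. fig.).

For an N-turn flat coil, B = Nμ₀IR²/[2(R²+z²)^(3/2)] with R = 0.0393 m, z = 0.0391 m.
B = 35 × 1.52×10⁻⁶ T = 5.32×10⁻⁵ T.

B ≈ 53.2 μT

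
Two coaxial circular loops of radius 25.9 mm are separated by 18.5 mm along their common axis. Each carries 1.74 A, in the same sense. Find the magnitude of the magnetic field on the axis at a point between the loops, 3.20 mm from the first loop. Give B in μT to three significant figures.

Each loop contributes B = μ₀IR²/[2(R²+z²)^(3/2)] on the axis, with z measured from that loop.
Loop 1 (z = 0.0032 m): B₁ = 4.13×10⁻⁵ T. Loop 2 (z = 0.0153 m): B₂ = 2.69×10⁻⁵ T.
The fields add: B = B₁ + B₂ = 6.82×10⁻⁵ T.

B ≈ 68.2 μT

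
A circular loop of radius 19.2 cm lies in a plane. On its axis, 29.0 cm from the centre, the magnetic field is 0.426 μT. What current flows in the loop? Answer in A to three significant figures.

I ≈ 0.774 A

On the axis of a loop, B = μ₀IR²/[2(R²+z²)^(3/2)], so I = 2B(R²+z²)^(3/2)/(μ₀R²).
R² + z² = 0.03686 + 0.0841 = 0.121 m²; raised to 3/2 gives 4.21×10⁻² m³.
I = 2 × 4.26×10⁻⁷ × 4.21×10⁻² / (1.26×10⁻⁶ × 0.03686) = 0.774 A.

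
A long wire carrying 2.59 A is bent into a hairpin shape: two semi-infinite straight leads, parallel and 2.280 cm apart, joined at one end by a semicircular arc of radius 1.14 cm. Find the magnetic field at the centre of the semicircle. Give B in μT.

The semicircular arc contributes B_arc = μ₀I·π/(4πR) = μ₀I/(4R) = 7.14×10⁻⁵ T.
Each semi-infinite lead is at perpendicular distance R = 0.0114 m from the centre, with the perpendicular foot at its near end, so it contributes μ₀I/(4πR); both point the same way, together 4.54×10⁻⁵ T.
Arc and leads all point the same direction: B = 7.14×10⁻⁵ + 4.54×10⁻⁵ = 1.17×10⁻⁴ T.

B ≈ 117 μT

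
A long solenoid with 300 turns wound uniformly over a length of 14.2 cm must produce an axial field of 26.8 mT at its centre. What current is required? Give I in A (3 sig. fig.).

I ≈ 10.1 A

Inside a long solenoid B = μ₀nI with n = 2113 m⁻¹, so I = B/(μ₀n).
I = 2.68×10⁻² / (4π×10⁻⁷ × 2113) = 10.1 A.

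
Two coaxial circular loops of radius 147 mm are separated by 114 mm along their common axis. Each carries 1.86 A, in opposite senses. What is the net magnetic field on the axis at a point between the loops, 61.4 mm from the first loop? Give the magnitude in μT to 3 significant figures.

Each loop contributes B = μ₀IR²/[2(R²+z²)^(3/2)] on the axis, with z measured from that loop.
Loop 1 (z = 0.0614 m): B₁ = 6.25×10⁻⁶ T. Loop 2 (z = 0.0526 m): B₂ = 6.64×10⁻⁶ T.
The fields oppose: B = |B₁ − B₂| = 3.90×10⁻⁷ T.

B ≈ 0.390 μT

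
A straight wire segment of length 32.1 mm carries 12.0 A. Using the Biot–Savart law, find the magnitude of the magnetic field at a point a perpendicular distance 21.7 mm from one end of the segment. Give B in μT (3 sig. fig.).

For a finite straight segment, B = (μ₀I/4πd)(sinθ₁ + sinθ₂), where θ₁, θ₂ are the angles from the perpendicular to each end.
The perpendicular foot is at one end, so the two end-offsets along the wire are 0 and L = 0.0321 m.
sinθ₁ = 0/√(0²+0.0217²) = 0.0000; sinθ₂ = 0.0321/√(0.0321²+0.0217²) = 0.8285.
B = (4π×10⁻⁷ × 12.0) / (4π × 0.0217) × (0.0000 + 0.8285) = 4.58×10⁻⁵ T.

B ≈ 45.8 μT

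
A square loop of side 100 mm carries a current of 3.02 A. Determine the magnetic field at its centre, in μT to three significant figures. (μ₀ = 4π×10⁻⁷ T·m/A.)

B ≈ 34.2 μT

Each side is a finite straight segment at perpendicular distance d = a/(2 tan(π/4)) = 0.05 m from the centre, with end-angles ±π/4.
One side contributes B₁ = (μ₀I/4πd)·2 sin(π/4) = 8.54×10⁻⁶ T.
All 4 sides add in the same direction: B = 4 × 8.54×10⁻⁶ = 3.42×10⁻⁵ T.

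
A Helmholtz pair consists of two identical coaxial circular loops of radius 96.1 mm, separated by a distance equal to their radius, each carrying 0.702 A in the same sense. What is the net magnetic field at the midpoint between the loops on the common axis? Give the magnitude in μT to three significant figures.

Each loop contributes B = μ₀IR²/[2(R²+z²)^(3/2)] on the axis, with z measured from that loop.
Loop 1 (z = 0.04805 m): B₁ = 3.28×10⁻⁶ T. Loop 2 (z = 0.04805 m): B₂ = 3.28×10⁻⁶ T.
The fields add: B = B₁ + B₂ = 6.57×10⁻⁶ T.

B ≈ 6.57 μT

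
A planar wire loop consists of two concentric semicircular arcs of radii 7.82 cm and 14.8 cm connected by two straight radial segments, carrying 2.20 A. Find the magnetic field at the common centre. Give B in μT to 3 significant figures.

The radial connectors point toward the centre, so dl × r̂ = 0 and they contribute nothing.
Each semicircle gives μ₀I/(4R): inner arc 8.84×10⁻⁶ T, outer arc 4.67×10⁻⁶ T.
The two arcs carry current in opposite angular senses, so their fields oppose: B = |8.84×10⁻⁶ − 4.67×10⁻⁶| = 4.17×10⁻⁶ T.

B ≈ 4.17 μT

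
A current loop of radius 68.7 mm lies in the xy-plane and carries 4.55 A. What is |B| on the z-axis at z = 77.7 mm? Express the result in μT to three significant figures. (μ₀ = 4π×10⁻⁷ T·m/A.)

On the axis of a circular loop, B = μ₀IR² / [2(R²+z²)^(3/2)].
R² + z² = (0.0687)² + (0.0777)² = 0.01076 m², and (R²+z²)^(3/2) = 1.12×10⁻³ m³.
B = (4π×10⁻⁷ × 4.55 × 0.00472) / (2 × 1.12×10⁻³) = 1.21×10⁻⁵ T.

B ≈ 12.1 μT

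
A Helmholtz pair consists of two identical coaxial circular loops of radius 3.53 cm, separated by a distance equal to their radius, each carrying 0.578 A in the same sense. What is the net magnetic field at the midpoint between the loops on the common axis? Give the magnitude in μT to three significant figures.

Each loop contributes B = μ₀IR²/[2(R²+z²)^(3/2)] on the axis, with z measured from that loop.
Loop 1 (z = 0.01765 m): B₁ = 7.36×10⁻⁶ T. Loop 2 (z = 0.01765 m): B₂ = 7.36×10⁻⁶ T.
The fields add: B = B₁ + B₂ = 1.47×10⁻⁵ T.

B ≈ 14.7 μT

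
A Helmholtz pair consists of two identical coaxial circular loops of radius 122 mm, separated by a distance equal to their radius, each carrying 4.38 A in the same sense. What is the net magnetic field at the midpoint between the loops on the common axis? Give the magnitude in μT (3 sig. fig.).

Each loop contributes B = μ₀IR²/[2(R²+z²)^(3/2)] on the axis, with z measured from that loop.
Loop 1 (z = 0.061 m): B₁ = 1.61×10⁻⁵ T. Loop 2 (z = 0.061 m): B₂ = 1.61×10⁻⁵ T.
The fields add: B = B₁ + B₂ = 3.23×10⁻⁵ T.

B ≈ 32.3 μT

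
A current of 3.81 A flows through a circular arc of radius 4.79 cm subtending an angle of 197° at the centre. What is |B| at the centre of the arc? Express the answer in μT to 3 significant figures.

The Biot–Savart field of a circular arc at its centre is B = μ₀Iφ/(4πR), with φ = 3.438 rad.
B = (4π×10⁻⁷ × 3.81 × 3.438) / (4π × 0.0479) = 2.73×10⁻⁵ T.

B ≈ 27.3 μT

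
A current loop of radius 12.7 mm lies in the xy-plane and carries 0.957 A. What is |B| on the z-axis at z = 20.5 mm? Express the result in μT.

B ≈ 6.92 μT

On the axis of a circular loop, B = μ₀IR² / [2(R²+z²)^(3/2)].
R² + z² = (0.0127)² + (0.0205)² = 0.0005815 m², and (R²+z²)^(3/2) = 1.40×10⁻⁵ m³.
B = (4π×10⁻⁷ × 0.957 × 0.0001613) / (2 × 1.40×10⁻⁵) = 6.92×10⁻⁶ T.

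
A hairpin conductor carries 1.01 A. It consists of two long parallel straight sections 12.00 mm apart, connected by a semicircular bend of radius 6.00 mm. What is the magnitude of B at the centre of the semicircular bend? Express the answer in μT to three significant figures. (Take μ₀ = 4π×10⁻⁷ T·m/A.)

B ≈ 86.6 μT

The semicircular arc contributes B_arc = μ₀I·π/(4πR) = μ₀I/(4R) = 5.29×10⁻⁵ T.
Each semi-infinite lead is at perpendicular distance R = 0.006 m from the centre, with the perpendicular foot at its near end, so it contributes μ₀I/(4πR); both point the same way, together 3.37×10⁻⁵ T.
Arc and leads all point the same direction: B = 5.29×10⁻⁵ + 3.37×10⁻⁵ = 8.66×10⁻⁵ T.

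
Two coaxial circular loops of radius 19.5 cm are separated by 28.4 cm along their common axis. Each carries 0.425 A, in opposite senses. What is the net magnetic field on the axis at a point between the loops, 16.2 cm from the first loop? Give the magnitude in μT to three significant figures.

B ≈ 0.211 μT

Each loop contributes B = μ₀IR²/[2(R²+z²)^(3/2)] on the axis, with z measured from that loop.
Loop 1 (z = 0.162 m): B₁ = 6.23×10⁻⁷ T. Loop 2 (z = 0.122 m): B₂ = 8.34×10⁻⁷ T.
The fields oppose: B = |B₁ − B₂| = 2.11×10⁻⁷ T.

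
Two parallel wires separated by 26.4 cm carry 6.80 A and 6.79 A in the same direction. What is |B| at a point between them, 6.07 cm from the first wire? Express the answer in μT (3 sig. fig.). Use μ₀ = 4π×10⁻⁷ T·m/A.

B ≈ 15.7 μT

Each long wire gives B = μ₀I/(2πd). Distances are d₁ = 0.0607 m and d₂ = 0.2033 m.
B₁ = 2.24×10⁻⁵ T, B₂ = 6.68×10⁻⁶ T.
Between parallel currents the two contributions point in opposite directions, so they subtract. B = |B₁ − B₂| = |2.24×10⁻⁵ − 6.68×10⁻⁶| = 1.57×10⁻⁵ T.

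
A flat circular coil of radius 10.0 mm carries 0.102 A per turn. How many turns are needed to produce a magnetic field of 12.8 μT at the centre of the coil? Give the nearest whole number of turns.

N = 2

For an N-turn coil, B = Nμ₀I/(2R). A single turn gives B₁ = 6.41×10⁻⁶ T with R = 0.01 m.
N = B/B₁ = 1.28×10⁻⁵ / 6.41×10⁻⁶ = 2.00.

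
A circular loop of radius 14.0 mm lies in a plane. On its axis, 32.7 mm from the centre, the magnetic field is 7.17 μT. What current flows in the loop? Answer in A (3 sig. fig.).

I ≈ 2.62 A

On the axis of a loop, B = μ₀IR²/[2(R²+z²)^(3/2)], so I = 2B(R²+z²)^(3/2)/(μ₀R²).
R² + z² = 0.000196 + 0.001069 = 0.001265 m²; raised to 3/2 gives 4.50×10⁻⁵ m³.
I = 2 × 7.17×10⁻⁶ × 4.50×10⁻⁵ / (1.26×10⁻⁶ × 0.000196) = 2.62 A.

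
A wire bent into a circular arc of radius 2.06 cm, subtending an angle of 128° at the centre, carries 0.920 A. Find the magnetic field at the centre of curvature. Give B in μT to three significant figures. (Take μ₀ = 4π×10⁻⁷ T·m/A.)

B ≈ 9.98 μT

The Biot–Savart field of a circular arc at its centre is B = μ₀Iφ/(4πR), with φ = 2.234 rad.
B = (4π×10⁻⁷ × 0.920 × 2.234) / (4π × 0.0206) = 9.98×10⁻⁶ T.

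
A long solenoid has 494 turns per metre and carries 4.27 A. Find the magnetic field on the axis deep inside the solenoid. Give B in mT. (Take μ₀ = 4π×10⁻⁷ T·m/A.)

B ≈ 2.65 mT

Inside a long solenoid, B = μ₀nI with n = 494 turns/m.
B = 4π×10⁻⁷ × 494 × 4.27 = 2.65×10⁻³ T.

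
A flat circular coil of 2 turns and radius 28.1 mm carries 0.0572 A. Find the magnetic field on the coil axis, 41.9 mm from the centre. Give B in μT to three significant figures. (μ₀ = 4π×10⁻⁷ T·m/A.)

B ≈ 0.442 μT

For an N-turn flat coil, B = Nμ₀IR²/[2(R²+z²)^(3/2)] with R = 0.0281 m, z = 0.0419 m.
B = 2 × 2.21×10⁻⁷ T = 4.42×10⁻⁷ T.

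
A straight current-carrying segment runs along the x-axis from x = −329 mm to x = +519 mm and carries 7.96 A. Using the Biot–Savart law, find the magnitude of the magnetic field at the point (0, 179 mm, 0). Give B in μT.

B ≈ 8.11 μT

For a finite straight segment, B = (μ₀I/4πd)(sinθ₁ + sinθ₂), where θ₁, θ₂ are the angles from the perpendicular to each end.
The perpendicular distance is d = 0.179 m; the end-offsets along the wire are a = 0.329 m and b = 0.519 m.
sinθ₁ = 0.329/√(0.329²+0.179²) = 0.8784; sinθ₂ = 0.519/√(0.519²+0.179²) = 0.9454.
B = (4π×10⁻⁷ × 7.96) / (4π × 0.179) × (0.8784 + 0.9454) = 8.11×10⁻⁶ T.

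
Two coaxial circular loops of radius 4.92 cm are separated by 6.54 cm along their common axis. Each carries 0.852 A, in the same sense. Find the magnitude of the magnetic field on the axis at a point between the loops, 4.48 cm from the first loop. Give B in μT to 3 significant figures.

B ≈ 12.9 μT

Each loop contributes B = μ₀IR²/[2(R²+z²)^(3/2)] on the axis, with z measured from that loop.
Loop 1 (z = 0.0448 m): B₁ = 4.40×10⁻⁶ T. Loop 2 (z = 0.0206 m): B₂ = 8.54×10⁻⁶ T.
The fields add: B = B₁ + B₂ = 1.29×10⁻⁵ T.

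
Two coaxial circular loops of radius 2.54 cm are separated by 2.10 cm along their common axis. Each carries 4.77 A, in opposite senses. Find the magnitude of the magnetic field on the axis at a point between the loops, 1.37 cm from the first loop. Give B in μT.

Each loop contributes B = μ₀IR²/[2(R²+z²)^(3/2)] on the axis, with z measured from that loop.
Loop 1 (z = 0.0137 m): B₁ = 8.04×10⁻⁵ T. Loop 2 (z = 0.0073 m): B₂ = 1.05×10⁻⁴ T.
The fields oppose: B = |B₁ − B₂| = 2.43×10⁻⁵ T.

B ≈ 24.3 μT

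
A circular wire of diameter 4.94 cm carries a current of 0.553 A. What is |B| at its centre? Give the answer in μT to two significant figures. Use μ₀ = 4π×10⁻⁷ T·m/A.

B ≈ 14 μT

At the centre of a circular loop the Biot–Savart law gives B = μ₀I/(2R) (so R = 0.0247 m).
B = (4π×10⁻⁷ × 0.553) / (2 × 0.0247) = 1.41×10⁻⁵ T.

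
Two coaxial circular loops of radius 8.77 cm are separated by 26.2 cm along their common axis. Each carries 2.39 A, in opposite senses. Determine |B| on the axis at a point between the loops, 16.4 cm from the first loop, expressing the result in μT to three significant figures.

Each loop contributes B = μ₀IR²/[2(R²+z²)^(3/2)] on the axis, with z measured from that loop.
Loop 1 (z = 0.164 m): B₁ = 1.80×10⁻⁶ T. Loop 2 (z = 0.098 m): B₂ = 5.08×10⁻⁶ T.
The fields oppose: B = |B₁ − B₂| = 3.28×10⁻⁶ T.

B ≈ 3.28 μT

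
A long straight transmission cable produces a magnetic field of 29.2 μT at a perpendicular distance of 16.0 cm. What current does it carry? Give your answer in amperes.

I ≈ 23.4 A

For a long straight wire B = μ₀I/(2πd), so I = 2πdB/μ₀.
I = 2π × 0.16 × 2.92×10⁻⁵ / (4π×10⁻⁷) = 23.4 A.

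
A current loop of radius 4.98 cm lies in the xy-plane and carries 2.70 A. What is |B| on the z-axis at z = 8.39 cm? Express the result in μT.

B ≈ 4.53 μT

On the axis of a circular loop, B = μ₀IR² / [2(R²+z²)^(3/2)].
R² + z² = (0.0498)² + (0.0839)² = 0.009519 m², and (R²+z²)^(3/2) = 9.29×10⁻⁴ m³.
B = (4π×10⁻⁷ × 2.70 × 0.00248) / (2 × 9.29×10⁻⁴) = 4.53×10⁻⁶ T.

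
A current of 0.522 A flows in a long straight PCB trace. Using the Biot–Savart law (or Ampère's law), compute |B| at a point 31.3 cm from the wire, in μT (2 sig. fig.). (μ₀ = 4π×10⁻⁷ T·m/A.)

For an infinitely long straight wire, B = μ₀I/(2πd).
B = (4π×10⁻⁷ × 0.522) / (2π × 0.313) = 3.34×10⁻⁷ T.

B ≈ 0.33 μT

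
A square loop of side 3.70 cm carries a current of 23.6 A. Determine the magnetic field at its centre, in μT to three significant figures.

B ≈ 722 μT

Each side is a finite straight segment at perpendicular distance d = a/(2 tan(π/4)) = 0.0185 m from the centre, with end-angles ±π/4.
One side contributes B₁ = (μ₀I/4πd)·2 sin(π/4) = 1.80×10⁻⁴ T.
All 4 sides add in the same direction: B = 4 × 1.80×10⁻⁴ = 7.22×10⁻⁴ T.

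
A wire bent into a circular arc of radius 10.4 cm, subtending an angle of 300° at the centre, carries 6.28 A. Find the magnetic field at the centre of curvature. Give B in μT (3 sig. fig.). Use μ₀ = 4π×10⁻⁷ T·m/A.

The Biot–Savart field of a circular arc at its centre is B = μ₀Iφ/(4πR), with φ = 5.236 rad.
B = (4π×10⁻⁷ × 6.28 × 5.236) / (4π × 0.104) = 3.16×10⁻⁵ T.

B ≈ 31.6 μT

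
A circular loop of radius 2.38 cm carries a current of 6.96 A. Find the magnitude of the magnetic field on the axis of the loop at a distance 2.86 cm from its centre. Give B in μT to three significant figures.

On the axis of a circular loop, B = μ₀IR² / [2(R²+z²)^(3/2)].
R² + z² = (0.0238)² + (0.0286)² = 0.001384 m², and (R²+z²)^(3/2) = 5.15×10⁻⁵ m³.
B = (4π×10⁻⁷ × 6.96 × 0.0005664) / (2 × 5.15×10⁻⁵) = 4.81×10⁻⁵ T.

B ≈ 48.1 μT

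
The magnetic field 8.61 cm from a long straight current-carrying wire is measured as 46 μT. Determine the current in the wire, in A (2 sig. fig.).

I ≈ 20 A

For a long straight wire B = μ₀I/(2πd), so I = 2πdB/μ₀.
I = 2π × 0.0861 × 4.60×10⁻⁵ / (4π×10⁻⁷) = 19.8 A.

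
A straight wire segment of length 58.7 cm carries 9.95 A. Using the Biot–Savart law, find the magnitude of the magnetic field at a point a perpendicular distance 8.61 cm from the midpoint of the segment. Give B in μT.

For a finite straight segment, B = (μ₀I/4πd)(sinθ₁ + sinθ₂), where θ₁, θ₂ are the angles from the perpendicular to each end.
The perpendicular from the point meets the wire at its midpoint, so each end is L/2 = 0.2935 m away along the wire.
sinθ₁ = 0.2935/√(0.2935²+0.0861²) = 0.9596; sinθ₂ = 0.2935/√(0.2935²+0.0861²) = 0.9596.
B = (4π×10⁻⁷ × 9.95) / (4π × 0.0861) × (0.9596 + 0.9596) = 2.22×10⁻⁵ T.

B ≈ 22.2 μT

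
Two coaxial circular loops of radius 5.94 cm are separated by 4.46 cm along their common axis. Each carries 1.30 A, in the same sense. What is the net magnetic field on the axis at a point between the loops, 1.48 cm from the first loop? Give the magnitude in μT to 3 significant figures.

Each loop contributes B = μ₀IR²/[2(R²+z²)^(3/2)] on the axis, with z measured from that loop.
Loop 1 (z = 0.0148 m): B₁ = 1.26×10⁻⁵ T. Loop 2 (z = 0.0298 m): B₂ = 9.82×10⁻⁶ T.
The fields add: B = B₁ + B₂ = 2.24×10⁻⁵ T.

B ≈ 22.4 μT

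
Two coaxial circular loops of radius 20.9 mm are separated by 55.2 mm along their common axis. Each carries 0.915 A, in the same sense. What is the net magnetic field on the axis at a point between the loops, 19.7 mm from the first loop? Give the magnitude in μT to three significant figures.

Each loop contributes B = μ₀IR²/[2(R²+z²)^(3/2)] on the axis, with z measured from that loop.
Loop 1 (z = 0.0197 m): B₁ = 1.06×10⁻⁵ T. Loop 2 (z = 0.0355 m): B₂ = 3.59×10⁻⁶ T.
The fields add: B = B₁ + B₂ = 1.42×10⁻⁵ T.

B ≈ 14.2 μT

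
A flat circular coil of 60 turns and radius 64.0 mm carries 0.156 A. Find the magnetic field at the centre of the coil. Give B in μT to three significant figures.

B ≈ 91.9 μT

For an N-turn flat coil, B = Nμ₀I/(2R) with R = 0.064 m.
B = 60 × 1.53×10⁻⁶ T = 9.19×10⁻⁵ T.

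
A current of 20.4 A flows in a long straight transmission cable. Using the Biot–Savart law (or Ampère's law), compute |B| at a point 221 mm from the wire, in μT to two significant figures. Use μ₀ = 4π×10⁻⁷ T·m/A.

For an infinitely long straight wire, B = μ₀I/(2πd).
B = (4π×10⁻⁷ × 20.4) / (2π × 0.221) = 1.85×10⁻⁵ T.

B ≈ 18 μT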